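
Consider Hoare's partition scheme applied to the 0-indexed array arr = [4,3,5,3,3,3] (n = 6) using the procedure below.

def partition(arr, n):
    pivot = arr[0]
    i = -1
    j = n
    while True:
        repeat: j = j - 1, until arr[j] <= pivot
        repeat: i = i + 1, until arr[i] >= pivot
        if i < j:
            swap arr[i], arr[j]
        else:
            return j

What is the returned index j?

pivot = arr[0] = 4; i = -1, j = 6
j→5 (arr[5]=3≤4), i→0 (arr[0]=4≥4); i<j, swap → [3,3,5,3,3,4]
j→4 (arr[4]=3≤4), i→2 (arr[2]=5≥4); i<j, swap → [3,3,3,3,5,4]
j→3, i→4; i≥j, return j=3. arr = [3,3,3,3,5,4]

3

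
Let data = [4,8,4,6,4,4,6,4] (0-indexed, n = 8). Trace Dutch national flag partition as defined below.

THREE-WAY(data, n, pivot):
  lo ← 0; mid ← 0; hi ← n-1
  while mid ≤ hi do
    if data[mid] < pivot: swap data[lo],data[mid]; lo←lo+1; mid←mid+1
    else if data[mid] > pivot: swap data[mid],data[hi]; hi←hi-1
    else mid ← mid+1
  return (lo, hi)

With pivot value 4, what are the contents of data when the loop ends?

pivot = 4; lo=0, mid=0, hi=7
data[mid]=4=4: mid=1
data[mid]=8>4: swap data[1],data[7]; hi=6 → [4,4,4,6,4,4,6,8]
data[mid]=4=4: mid=2
data[mid]=4=4: mid=3
data[mid]=6>4: swap data[3],data[6]; hi=5 → [4,4,4,6,4,4,6,8]
data[mid]=6>4: swap data[3],data[5]; hi=4 → [4,4,4,4,4,6,6,8]
data[mid]=4=4: mid=4
data[mid]=4=4: mid=5
end: lo=0, hi=4; data = [4,4,4,4,4,6,6,8]

[4,4,4,4,4,6,6,8]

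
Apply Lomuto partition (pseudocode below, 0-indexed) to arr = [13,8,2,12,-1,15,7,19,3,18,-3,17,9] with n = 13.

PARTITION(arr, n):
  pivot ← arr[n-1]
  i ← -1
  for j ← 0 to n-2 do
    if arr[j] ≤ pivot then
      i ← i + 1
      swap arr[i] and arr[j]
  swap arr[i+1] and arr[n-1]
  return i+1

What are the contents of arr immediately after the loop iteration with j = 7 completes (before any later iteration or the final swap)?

pivot = arr[12] = 9; i = -1
j=0: arr[0]=13 > 9 → no swap
j=1: arr[1]=8 ≤ 9 → i=0, swap arr[0],arr[1] → [8,13,2,12,-1,15,7,19,3,18,-3,17,9]
j=2: arr[2]=2 ≤ 9 → i=1, swap arr[1],arr[2] → [8,2,13,12,-1,15,7,19,3,18,-3,17,9]
j=3: arr[3]=12 > 9 → no swap
j=4: arr[4]=-1 ≤ 9 → i=2, swap arr[2],arr[4] → [8,2,-1,12,13,15,7,19,3,18,-3,17,9]
j=5: arr[5]=15 > 9 → no swap
j=6: arr[6]=7 ≤ 9 → i=3, swap arr[3],arr[6] → [8,2,-1,7,13,15,12,19,3,18,-3,17,9]
j=7: arr[7]=19 > 9 → no swap
(after j=7) arr = [8,2,-1,7,13,15,12,19,3,18,-3,17,9]

[8,2,-1,7,13,15,12,19,3,18,-3,17,9]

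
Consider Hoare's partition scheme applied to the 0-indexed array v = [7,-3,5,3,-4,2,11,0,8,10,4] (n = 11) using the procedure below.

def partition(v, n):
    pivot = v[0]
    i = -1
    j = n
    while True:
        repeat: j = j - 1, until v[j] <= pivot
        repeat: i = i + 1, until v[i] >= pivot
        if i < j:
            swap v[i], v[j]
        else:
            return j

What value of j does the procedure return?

pivot=7
j stops at 10 (4), i stops at 0 (7); swap ⇒ [4,-3,5,3,-4,2,11,0,8,10,7]
j stops at 7 (0), i stops at 6 (11); swap ⇒ [4,-3,5,3,-4,2,0,11,8,10,7]
j stops at 6, i stops at 7; i≥j ⇒ return 6. v=[4,-3,5,3,-4,2,0,11,8,10,7]

6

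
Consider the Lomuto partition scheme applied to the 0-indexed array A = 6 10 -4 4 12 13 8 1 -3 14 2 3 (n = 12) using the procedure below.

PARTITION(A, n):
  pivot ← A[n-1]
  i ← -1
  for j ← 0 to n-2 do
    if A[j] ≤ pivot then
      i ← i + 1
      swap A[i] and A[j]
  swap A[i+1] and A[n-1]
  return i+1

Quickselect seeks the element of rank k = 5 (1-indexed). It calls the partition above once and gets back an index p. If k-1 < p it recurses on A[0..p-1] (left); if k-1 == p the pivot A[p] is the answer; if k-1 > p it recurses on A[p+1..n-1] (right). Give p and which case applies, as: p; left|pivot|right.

pivot = A[11] = 3; i = -1
j=0: A[0]=6 > 3 → no swap
j=1: A[1]=10 > 3 → no swap
j=2: A[2]=-4 ≤ 3 → i=0, swap A[0],A[2] → -4 10 6 4 12 13 8 1 -3 14 2 3
j=3: A[3]=4 > 3 → no swap
j=4: A[4]=12 > 3 → no swap
j=5: A[5]=13 > 3 → no swap
j=6: A[6]=8 > 3 → no swap
j=7: A[7]=1 ≤ 3 → i=1, swap A[1],A[7] → -4 1 6 4 12 13 8 10 -3 14 2 3
j=8: A[8]=-3 ≤ 3 → i=2, swap A[2],A[8] → -4 1 -3 4 12 13 8 10 6 14 2 3
j=9: A[9]=14 > 3 → no swap
j=10: A[10]=2 ≤ 3 → i=3, swap A[3],A[10] → -4 1 -3 2 12 13 8 10 6 14 4 3
final swap A[4],A[11] → -4 1 -3 2 3 13 8 10 6 14 4 12; return 4
p = 4; k-1 = 4 == 4 ⇒ pivot

4; pivot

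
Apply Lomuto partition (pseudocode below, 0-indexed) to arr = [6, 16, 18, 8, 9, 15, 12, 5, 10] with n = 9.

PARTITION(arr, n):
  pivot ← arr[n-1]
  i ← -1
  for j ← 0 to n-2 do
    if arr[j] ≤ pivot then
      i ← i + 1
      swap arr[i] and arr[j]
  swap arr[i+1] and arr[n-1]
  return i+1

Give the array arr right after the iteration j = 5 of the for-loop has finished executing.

pivot = arr[8] = 10; i = -1
j=0: arr[0]=6 ≤ 10 → i=0, swap arr[0],arr[0] (no change) → [6, 16, 18, 8, 9, 15, 12, 5, 10]
j=1: arr[1]=16 > 10 → no swap
j=2: arr[2]=18 > 10 → no swap
j=3: arr[3]=8 ≤ 10 → i=1, swap arr[1],arr[3] → [6, 8, 18, 16, 9, 15, 12, 5, 10]
j=4: arr[4]=9 ≤ 10 → i=2, swap arr[2],arr[4] → [6, 8, 9, 16, 18, 15, 12, 5, 10]
j=5: arr[5]=15 > 10 → no swap
(after j=5) arr = [6, 8, 9, 16, 18, 15, 12, 5, 10]

[6, 8, 9, 16, 18, 15, 12, 5, 10]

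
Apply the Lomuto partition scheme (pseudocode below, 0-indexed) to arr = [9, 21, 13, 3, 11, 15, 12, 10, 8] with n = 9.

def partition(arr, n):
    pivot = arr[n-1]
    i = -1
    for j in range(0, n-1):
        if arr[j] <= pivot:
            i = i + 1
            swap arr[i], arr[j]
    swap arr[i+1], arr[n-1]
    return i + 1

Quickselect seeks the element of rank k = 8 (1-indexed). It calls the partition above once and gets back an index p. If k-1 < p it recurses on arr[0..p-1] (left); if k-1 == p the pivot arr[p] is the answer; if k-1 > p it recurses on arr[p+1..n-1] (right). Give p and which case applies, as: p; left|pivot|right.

1; right

pivot=8, i=-1
j=0: 9>8, skip
j=1: 21>8, skip
j=2: 13>8, skip
j=3: 3≤8, i=0, swap(0,3) ⇒ [3, 21, 13, 9, 11, 15, 12, 10, 8]
j=4: 11>8, skip
j=5: 15>8, skip
j=6: 12>8, skip
j=7: 10>8, skip
swap(1,8) ⇒ [3, 8, 13, 9, 11, 15, 12, 10, 21]; return 1
p = 1; k-1 = 7 > 1 ⇒ right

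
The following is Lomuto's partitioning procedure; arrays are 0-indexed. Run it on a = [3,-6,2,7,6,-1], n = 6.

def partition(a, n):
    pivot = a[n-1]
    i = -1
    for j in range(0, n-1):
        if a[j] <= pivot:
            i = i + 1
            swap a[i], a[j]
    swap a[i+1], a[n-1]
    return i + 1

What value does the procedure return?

1

pivot = a[5] = -1; i = -1
j=0: a[0]=3 > -1 → no swap
j=1: a[1]=-6 ≤ -1 → i=0, swap a[0],a[1] → [-6,3,2,7,6,-1]
j=2: a[2]=2 > -1 → no swap
j=3: a[3]=7 > -1 → no swap
j=4: a[4]=6 > -1 → no swap
final swap a[1],a[5] → [-6,-1,2,7,6,3]; return 1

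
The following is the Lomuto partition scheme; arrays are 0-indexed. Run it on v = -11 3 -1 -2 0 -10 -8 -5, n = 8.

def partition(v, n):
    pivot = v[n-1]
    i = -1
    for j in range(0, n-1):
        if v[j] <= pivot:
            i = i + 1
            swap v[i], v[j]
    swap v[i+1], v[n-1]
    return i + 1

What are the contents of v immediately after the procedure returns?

-11 -10 -8 -5 0 3 -1 -2

pivot=-5, i=-1
j=0: -11≤-5, i=0, swap(0,0) ⇒ -11 3 -1 -2 0 -10 -8 -5
j=1: 3>-5, skip
j=2: -1>-5, skip
j=3: -2>-5, skip
j=4: 0>-5, skip
j=5: -10≤-5, i=1, swap(1,5) ⇒ -11 -10 -1 -2 0 3 -8 -5
j=6: -8≤-5, i=2, swap(2,6) ⇒ -11 -10 -8 -2 0 3 -1 -5
swap(3,7) ⇒ -11 -10 -8 -5 0 3 -1 -2; return 3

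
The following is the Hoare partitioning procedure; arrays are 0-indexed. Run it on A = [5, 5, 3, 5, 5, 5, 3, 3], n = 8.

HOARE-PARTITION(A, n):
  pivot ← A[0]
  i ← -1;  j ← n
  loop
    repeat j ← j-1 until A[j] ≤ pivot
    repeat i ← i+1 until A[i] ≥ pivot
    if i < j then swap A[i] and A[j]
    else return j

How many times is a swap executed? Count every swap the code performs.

pivot=5
j stops at 7 (3), i stops at 0 (5); swap ⇒ [3, 5, 3, 5, 5, 5, 3, 5]
j stops at 6 (3), i stops at 1 (5); swap ⇒ [3, 3, 3, 5, 5, 5, 5, 5]
j stops at 5 (5), i stops at 3 (5); swap ⇒ [3, 3, 3, 5, 5, 5, 5, 5]
j stops at 4, i stops at 4; i≥j ⇒ return 4. A=[3, 3, 3, 5, 5, 5, 5, 5]

3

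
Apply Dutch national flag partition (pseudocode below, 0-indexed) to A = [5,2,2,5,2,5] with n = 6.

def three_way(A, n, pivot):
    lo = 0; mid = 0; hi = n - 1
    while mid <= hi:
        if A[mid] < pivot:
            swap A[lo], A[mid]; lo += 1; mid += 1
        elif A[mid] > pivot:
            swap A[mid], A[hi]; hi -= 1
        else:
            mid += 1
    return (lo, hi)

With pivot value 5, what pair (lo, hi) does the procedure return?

(3, 5)

lo=0 mid=0 hi=5
5=5: mid=1
2<5: swap(0,1), lo=1 mid=2 ⇒ [2,5,2,5,2,5]
2<5: swap(1,2), lo=2 mid=3 ⇒ [2,2,5,5,2,5]
5=5: mid=4
2<5: swap(2,4), lo=3 mid=5 ⇒ [2,2,2,5,5,5]
5=5: mid=6
done. lo=3 hi=5; A=[2,2,2,5,5,5]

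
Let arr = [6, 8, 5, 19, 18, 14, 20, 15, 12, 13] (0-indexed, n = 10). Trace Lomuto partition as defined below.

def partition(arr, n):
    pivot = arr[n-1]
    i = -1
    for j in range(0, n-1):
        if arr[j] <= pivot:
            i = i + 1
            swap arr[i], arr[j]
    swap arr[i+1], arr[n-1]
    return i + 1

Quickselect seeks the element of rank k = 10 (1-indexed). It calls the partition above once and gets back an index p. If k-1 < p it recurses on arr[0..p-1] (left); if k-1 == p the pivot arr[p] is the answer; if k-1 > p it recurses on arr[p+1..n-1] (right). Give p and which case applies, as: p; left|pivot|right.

4; right

pivot = arr[9] = 13; i = -1
j=0: arr[0]=6 ≤ 13 → i=0, swap arr[0],arr[0] (no change) → [6, 8, 5, 19, 18, 14, 20, 15, 12, 13]
j=1: arr[1]=8 ≤ 13 → i=1, swap arr[1],arr[1] (no change) → [6, 8, 5, 19, 18, 14, 20, 15, 12, 13]
j=2: arr[2]=5 ≤ 13 → i=2, swap arr[2],arr[2] (no change) → [6, 8, 5, 19, 18, 14, 20, 15, 12, 13]
j=3: arr[3]=19 > 13 → no swap
j=4: arr[4]=18 > 13 → no swap
j=5: arr[5]=14 > 13 → no swap
j=6: arr[6]=20 > 13 → no swap
j=7: arr[7]=15 > 13 → no swap
j=8: arr[8]=12 ≤ 13 → i=3, swap arr[3],arr[8] → [6, 8, 5, 12, 18, 14, 20, 15, 19, 13]
final swap arr[4],arr[9] → [6, 8, 5, 12, 13, 14, 20, 15, 19, 18]; return 4
p = 4; k-1 = 9 > 4 ⇒ right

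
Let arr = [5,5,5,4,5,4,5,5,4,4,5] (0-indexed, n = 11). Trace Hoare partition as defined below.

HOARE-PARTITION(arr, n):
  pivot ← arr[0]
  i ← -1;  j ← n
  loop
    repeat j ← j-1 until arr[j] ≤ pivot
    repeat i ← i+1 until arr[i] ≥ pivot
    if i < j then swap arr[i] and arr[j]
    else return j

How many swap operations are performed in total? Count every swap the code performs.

4

pivot = arr[0] = 5; i = -1, j = 11
j→10 (arr[10]=5≤5), i→0 (arr[0]=5≥5); i<j, swap → [5,5,5,4,5,4,5,5,4,4,5]
j→9 (arr[9]=4≤5), i→1 (arr[1]=5≥5); i<j, swap → [5,4,5,4,5,4,5,5,4,5,5]
j→8 (arr[8]=4≤5), i→2 (arr[2]=5≥5); i<j, swap → [5,4,4,4,5,4,5,5,5,5,5]
j→7 (arr[7]=5≤5), i→4 (arr[4]=5≥5); i<j, swap → [5,4,4,4,5,4,5,5,5,5,5]
j→6, i→6; i≥j, return j=6. arr = [5,4,4,4,5,4,5,5,5,5,5]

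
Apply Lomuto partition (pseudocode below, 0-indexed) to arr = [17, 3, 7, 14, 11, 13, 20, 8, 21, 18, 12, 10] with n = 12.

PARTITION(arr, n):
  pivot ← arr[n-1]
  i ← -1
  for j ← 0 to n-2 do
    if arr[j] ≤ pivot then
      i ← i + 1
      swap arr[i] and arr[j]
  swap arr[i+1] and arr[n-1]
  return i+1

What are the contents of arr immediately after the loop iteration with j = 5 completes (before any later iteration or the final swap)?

pivot = arr[11] = 10; i = -1
j=0: arr[0]=17 > 10 → no swap
j=1: arr[1]=3 ≤ 10 → i=0, swap arr[0],arr[1] → [3, 17, 7, 14, 11, 13, 20, 8, 21, 18, 12, 10]
j=2: arr[2]=7 ≤ 10 → i=1, swap arr[1],arr[2] → [3, 7, 17, 14, 11, 13, 20, 8, 21, 18, 12, 10]
j=3: arr[3]=14 > 10 → no swap
j=4: arr[4]=11 > 10 → no swap
j=5: arr[5]=13 > 10 → no swap
(after j=5) arr = [3, 7, 17, 14, 11, 13, 20, 8, 21, 18, 12, 10]

[3, 7, 17, 14, 11, 13, 20, 8, 21, 18, 12, 10]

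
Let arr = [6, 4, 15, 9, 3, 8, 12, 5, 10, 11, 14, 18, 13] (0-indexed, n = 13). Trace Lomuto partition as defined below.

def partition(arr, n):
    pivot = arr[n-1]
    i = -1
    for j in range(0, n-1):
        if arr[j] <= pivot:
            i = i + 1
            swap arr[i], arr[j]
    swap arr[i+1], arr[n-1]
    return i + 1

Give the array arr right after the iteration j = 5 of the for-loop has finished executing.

pivot=13, i=-1
j=0: 6≤13, i=0, swap(0,0) ⇒ [6, 4, 15, 9, 3, 8, 12, 5, 10, 11, 14, 18, 13]
j=1: 4≤13, i=1, swap(1,1) ⇒ [6, 4, 15, 9, 3, 8, 12, 5, 10, 11, 14, 18, 13]
j=2: 15>13, skip
j=3: 9≤13, i=2, swap(2,3) ⇒ [6, 4, 9, 15, 3, 8, 12, 5, 10, 11, 14, 18, 13]
j=4: 3≤13, i=3, swap(3,4) ⇒ [6, 4, 9, 3, 15, 8, 12, 5, 10, 11, 14, 18, 13]
j=5: 8≤13, i=4, swap(4,5) ⇒ [6, 4, 9, 3, 8, 15, 12, 5, 10, 11, 14, 18, 13]
(after j=5) arr = [6, 4, 9, 3, 8, 15, 12, 5, 10, 11, 14, 18, 13]

[6, 4, 9, 3, 8, 15, 12, 5, 10, 11, 14, 18, 13]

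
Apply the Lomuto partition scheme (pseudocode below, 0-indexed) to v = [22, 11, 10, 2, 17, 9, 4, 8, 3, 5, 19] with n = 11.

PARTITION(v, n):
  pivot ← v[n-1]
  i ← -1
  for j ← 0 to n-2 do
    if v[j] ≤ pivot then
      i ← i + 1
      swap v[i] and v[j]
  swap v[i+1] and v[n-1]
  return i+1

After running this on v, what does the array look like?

[11, 10, 2, 17, 9, 4, 8, 3, 5, 19, 22]

pivot = v[10] = 19; i = -1
j=0: v[0]=22 > 19 → no swap
j=1: v[1]=11 ≤ 19 → i=0, swap v[0],v[1] → [11, 22, 10, 2, 17, 9, 4, 8, 3, 5, 19]
j=2: v[2]=10 ≤ 19 → i=1, swap v[1],v[2] → [11, 10, 22, 2, 17, 9, 4, 8, 3, 5, 19]
j=3: v[3]=2 ≤ 19 → i=2, swap v[2],v[3] → [11, 10, 2, 22, 17, 9, 4, 8, 3, 5, 19]
j=4: v[4]=17 ≤ 19 → i=3, swap v[3],v[4] → [11, 10, 2, 17, 22, 9, 4, 8, 3, 5, 19]
j=5: v[5]=9 ≤ 19 → i=4, swap v[4],v[5] → [11, 10, 2, 17, 9, 22, 4, 8, 3, 5, 19]
j=6: v[6]=4 ≤ 19 → i=5, swap v[5],v[6] → [11, 10, 2, 17, 9, 4, 22, 8, 3, 5, 19]
j=7: v[7]=8 ≤ 19 → i=6, swap v[6],v[7] → [11, 10, 2, 17, 9, 4, 8, 22, 3, 5, 19]
j=8: v[8]=3 ≤ 19 → i=7, swap v[7],v[8] → [11, 10, 2, 17, 9, 4, 8, 3, 22, 5, 19]
j=9: v[9]=5 ≤ 19 → i=8, swap v[8],v[9] → [11, 10, 2, 17, 9, 4, 8, 3, 5, 22, 19]
final swap v[9],v[10] → [11, 10, 2, 17, 9, 4, 8, 3, 5, 19, 22]; return 9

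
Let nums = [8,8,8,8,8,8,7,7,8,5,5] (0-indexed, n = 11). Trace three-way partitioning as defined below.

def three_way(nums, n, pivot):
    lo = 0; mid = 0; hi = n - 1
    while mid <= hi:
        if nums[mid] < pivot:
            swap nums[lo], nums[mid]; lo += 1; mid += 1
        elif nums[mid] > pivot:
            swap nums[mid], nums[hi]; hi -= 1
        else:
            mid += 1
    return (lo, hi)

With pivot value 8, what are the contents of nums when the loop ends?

[7,7,5,5,8,8,8,8,8,8,8]

lo=0 mid=0 hi=10
8=8: mid=1
8=8: mid=2
8=8: mid=3
8=8: mid=4
8=8: mid=5
8=8: mid=6
7<8: swap(0,6), lo=1 mid=7 ⇒ [7,8,8,8,8,8,8,7,8,5,5]
7<8: swap(1,7), lo=2 mid=8 ⇒ [7,7,8,8,8,8,8,8,8,5,5]
8=8: mid=9
5<8: swap(2,9), lo=3 mid=10 ⇒ [7,7,5,8,8,8,8,8,8,8,5]
5<8: swap(3,10), lo=4 mid=11 ⇒ [7,7,5,5,8,8,8,8,8,8,8]
done. lo=4 hi=10; nums=[7,7,5,5,8,8,8,8,8,8,8]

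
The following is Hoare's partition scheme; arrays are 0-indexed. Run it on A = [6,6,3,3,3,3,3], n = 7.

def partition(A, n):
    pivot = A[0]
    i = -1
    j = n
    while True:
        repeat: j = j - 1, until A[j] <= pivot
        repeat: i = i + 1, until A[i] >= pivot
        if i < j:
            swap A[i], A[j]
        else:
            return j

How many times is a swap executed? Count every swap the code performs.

pivot=6
j stops at 6 (3), i stops at 0 (6); swap ⇒ [3,6,3,3,3,3,6]
j stops at 5 (3), i stops at 1 (6); swap ⇒ [3,3,3,3,3,6,6]
j stops at 4, i stops at 5; i≥j ⇒ return 4. A=[3,3,3,3,3,6,6]

2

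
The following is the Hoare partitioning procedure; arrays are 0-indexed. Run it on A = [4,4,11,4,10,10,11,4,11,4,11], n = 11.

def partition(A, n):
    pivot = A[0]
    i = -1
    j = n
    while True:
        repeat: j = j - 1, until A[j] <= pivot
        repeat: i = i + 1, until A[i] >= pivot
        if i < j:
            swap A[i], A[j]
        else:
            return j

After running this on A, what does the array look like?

[4,4,4,11,10,10,11,4,11,4,11]

pivot = A[0] = 4; i = -1, j = 11
j→9 (A[9]=4≤4), i→0 (A[0]=4≥4); i<j, swap → [4,4,11,4,10,10,11,4,11,4,11]
j→7 (A[7]=4≤4), i→1 (A[1]=4≥4); i<j, swap → [4,4,11,4,10,10,11,4,11,4,11]
j→3 (A[3]=4≤4), i→2 (A[2]=11≥4); i<j, swap → [4,4,4,11,10,10,11,4,11,4,11]
j→2, i→3; i≥j, return j=2. A = [4,4,4,11,10,10,11,4,11,4,11]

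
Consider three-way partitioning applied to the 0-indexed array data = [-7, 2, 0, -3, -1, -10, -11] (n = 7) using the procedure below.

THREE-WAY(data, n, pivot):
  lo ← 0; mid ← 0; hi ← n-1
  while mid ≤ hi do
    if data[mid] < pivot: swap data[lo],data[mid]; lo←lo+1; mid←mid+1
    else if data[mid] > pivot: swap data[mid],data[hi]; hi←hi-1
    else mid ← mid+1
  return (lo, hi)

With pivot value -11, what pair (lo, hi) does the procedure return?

pivot = -11; lo=0, mid=0, hi=6
data[mid]=-7>-11: swap data[0],data[6]; hi=5 → [-11, 2, 0, -3, -1, -10, -7]
data[mid]=-11=-11: mid=1
data[mid]=2>-11: swap data[1],data[5]; hi=4 → [-11, -10, 0, -3, -1, 2, -7]
data[mid]=-10>-11: swap data[1],data[4]; hi=3 → [-11, -1, 0, -3, -10, 2, -7]
data[mid]=-1>-11: swap data[1],data[3]; hi=2 → [-11, -3, 0, -1, -10, 2, -7]
data[mid]=-3>-11: swap data[1],data[2]; hi=1 → [-11, 0, -3, -1, -10, 2, -7]
data[mid]=0>-11: swap data[1],data[1]; hi=0 → [-11, 0, -3, -1, -10, 2, -7]
end: lo=0, hi=0; data = [-11, 0, -3, -1, -10, 2, -7]

(0, 0)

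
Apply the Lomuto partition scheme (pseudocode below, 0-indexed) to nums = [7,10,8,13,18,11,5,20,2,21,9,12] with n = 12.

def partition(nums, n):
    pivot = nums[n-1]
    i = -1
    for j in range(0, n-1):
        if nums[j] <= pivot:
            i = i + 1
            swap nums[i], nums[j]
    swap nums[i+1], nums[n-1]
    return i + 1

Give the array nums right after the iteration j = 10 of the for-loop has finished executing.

pivot=12, i=-1
j=0: 7≤12, i=0, swap(0,0) ⇒ [7,10,8,13,18,11,5,20,2,21,9,12]
j=1: 10≤12, i=1, swap(1,1) ⇒ [7,10,8,13,18,11,5,20,2,21,9,12]
j=2: 8≤12, i=2, swap(2,2) ⇒ [7,10,8,13,18,11,5,20,2,21,9,12]
j=3: 13>12, skip
j=4: 18>12, skip
j=5: 11≤12, i=3, swap(3,5) ⇒ [7,10,8,11,18,13,5,20,2,21,9,12]
j=6: 5≤12, i=4, swap(4,6) ⇒ [7,10,8,11,5,13,18,20,2,21,9,12]
j=7: 20>12, skip
j=8: 2≤12, i=5, swap(5,8) ⇒ [7,10,8,11,5,2,18,20,13,21,9,12]
j=9: 21>12, skip
j=10: 9≤12, i=6, swap(6,10) ⇒ [7,10,8,11,5,2,9,20,13,21,18,12]
(after j=10) nums = [7,10,8,11,5,2,9,20,13,21,18,12]

[7,10,8,11,5,2,9,20,13,21,18,12]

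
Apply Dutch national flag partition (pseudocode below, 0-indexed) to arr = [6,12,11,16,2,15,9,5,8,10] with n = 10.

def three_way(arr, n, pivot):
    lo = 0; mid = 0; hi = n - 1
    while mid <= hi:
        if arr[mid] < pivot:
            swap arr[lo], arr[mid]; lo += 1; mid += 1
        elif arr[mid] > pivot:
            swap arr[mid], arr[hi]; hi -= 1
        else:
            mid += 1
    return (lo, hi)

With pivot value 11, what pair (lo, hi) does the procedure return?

(6, 6)

pivot = 11; lo=0, mid=0, hi=9
arr[mid]=6<11: swap arr[0],arr[0]; lo=1,mid=1 → [6,12,11,16,2,15,9,5,8,10]
arr[mid]=12>11: swap arr[1],arr[9]; hi=8 → [6,10,11,16,2,15,9,5,8,12]
arr[mid]=10<11: swap arr[1],arr[1]; lo=2,mid=2 → [6,10,11,16,2,15,9,5,8,12]
arr[mid]=11=11: mid=3
arr[mid]=16>11: swap arr[3],arr[8]; hi=7 → [6,10,11,8,2,15,9,5,16,12]
arr[mid]=8<11: swap arr[2],arr[3]; lo=3,mid=4 → [6,10,8,11,2,15,9,5,16,12]
arr[mid]=2<11: swap arr[3],arr[4]; lo=4,mid=5 → [6,10,8,2,11,15,9,5,16,12]
arr[mid]=15>11: swap arr[5],arr[7]; hi=6 → [6,10,8,2,11,5,9,15,16,12]
arr[mid]=5<11: swap arr[4],arr[5]; lo=5,mid=6 → [6,10,8,2,5,11,9,15,16,12]
arr[mid]=9<11: swap arr[5],arr[6]; lo=6,mid=7 → [6,10,8,2,5,9,11,15,16,12]
end: lo=6, hi=6; arr = [6,10,8,2,5,9,11,15,16,12]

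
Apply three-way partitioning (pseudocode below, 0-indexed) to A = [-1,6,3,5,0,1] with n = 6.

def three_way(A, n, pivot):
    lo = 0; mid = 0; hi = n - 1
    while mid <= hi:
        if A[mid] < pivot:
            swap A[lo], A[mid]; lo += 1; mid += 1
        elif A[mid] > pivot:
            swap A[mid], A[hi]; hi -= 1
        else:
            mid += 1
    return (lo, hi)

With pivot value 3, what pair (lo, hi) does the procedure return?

(3, 3)

pivot = 3; lo=0, mid=0, hi=5
A[mid]=-1<3: swap A[0],A[0]; lo=1,mid=1 → [-1,6,3,5,0,1]
A[mid]=6>3: swap A[1],A[5]; hi=4 → [-1,1,3,5,0,6]
A[mid]=1<3: swap A[1],A[1]; lo=2,mid=2 → [-1,1,3,5,0,6]
A[mid]=3=3: mid=3
A[mid]=5>3: swap A[3],A[4]; hi=3 → [-1,1,3,0,5,6]
A[mid]=0<3: swap A[2],A[3]; lo=3,mid=4 → [-1,1,0,3,5,6]
end: lo=3, hi=3; A = [-1,1,0,3,5,6]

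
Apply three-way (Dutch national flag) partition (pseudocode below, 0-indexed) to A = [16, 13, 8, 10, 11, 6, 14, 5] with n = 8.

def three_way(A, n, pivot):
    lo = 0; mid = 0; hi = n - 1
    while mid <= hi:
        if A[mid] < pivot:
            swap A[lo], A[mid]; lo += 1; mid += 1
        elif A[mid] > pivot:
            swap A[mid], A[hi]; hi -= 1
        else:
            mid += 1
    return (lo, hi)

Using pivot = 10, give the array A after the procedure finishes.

[5, 6, 8, 10, 11, 14, 13, 16]

lo=0 mid=0 hi=7
16>10: swap(0,7), hi=6 ⇒ [5, 13, 8, 10, 11, 6, 14, 16]
5<10: swap(0,0), lo=1 mid=1 ⇒ [5, 13, 8, 10, 11, 6, 14, 16]
13>10: swap(1,6), hi=5 ⇒ [5, 14, 8, 10, 11, 6, 13, 16]
14>10: swap(1,5), hi=4 ⇒ [5, 6, 8, 10, 11, 14, 13, 16]
6<10: swap(1,1), lo=2 mid=2 ⇒ [5, 6, 8, 10, 11, 14, 13, 16]
8<10: swap(2,2), lo=3 mid=3 ⇒ [5, 6, 8, 10, 11, 14, 13, 16]
10=10: mid=4
11>10: swap(4,4), hi=3 ⇒ [5, 6, 8, 10, 11, 14, 13, 16]
done. lo=3 hi=3; A=[5, 6, 8, 10, 11, 14, 13, 16]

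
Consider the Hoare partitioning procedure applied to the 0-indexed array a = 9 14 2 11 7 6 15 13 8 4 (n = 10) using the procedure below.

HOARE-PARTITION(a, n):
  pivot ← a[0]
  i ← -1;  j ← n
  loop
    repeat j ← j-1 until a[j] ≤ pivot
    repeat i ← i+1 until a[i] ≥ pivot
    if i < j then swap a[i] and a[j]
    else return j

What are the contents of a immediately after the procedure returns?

pivot = a[0] = 9; i = -1, j = 10
j→9 (a[9]=4≤9), i→0 (a[0]=9≥9); i<j, swap → 4 14 2 11 7 6 15 13 8 9
j→8 (a[8]=8≤9), i→1 (a[1]=14≥9); i<j, swap → 4 8 2 11 7 6 15 13 14 9
j→5 (a[5]=6≤9), i→3 (a[3]=11≥9); i<j, swap → 4 8 2 6 7 11 15 13 14 9
j→4, i→5; i≥j, return j=4. a = 4 8 2 6 7 11 15 13 14 9

4 8 2 6 7 11 15 13 14 9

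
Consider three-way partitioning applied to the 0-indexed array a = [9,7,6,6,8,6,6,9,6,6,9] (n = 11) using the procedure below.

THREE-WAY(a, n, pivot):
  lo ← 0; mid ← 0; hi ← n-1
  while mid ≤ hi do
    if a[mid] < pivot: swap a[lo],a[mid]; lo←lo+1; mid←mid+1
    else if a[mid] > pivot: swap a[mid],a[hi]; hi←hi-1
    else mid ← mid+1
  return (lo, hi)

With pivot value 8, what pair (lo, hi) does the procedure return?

pivot = 8; lo=0, mid=0, hi=10
a[mid]=9>8: swap a[0],a[10]; hi=9 → [9,7,6,6,8,6,6,9,6,6,9]
a[mid]=9>8: swap a[0],a[9]; hi=8 → [6,7,6,6,8,6,6,9,6,9,9]
a[mid]=6<8: swap a[0],a[0]; lo=1,mid=1 → [6,7,6,6,8,6,6,9,6,9,9]
a[mid]=7<8: swap a[1],a[1]; lo=2,mid=2 → [6,7,6,6,8,6,6,9,6,9,9]
a[mid]=6<8: swap a[2],a[2]; lo=3,mid=3 → [6,7,6,6,8,6,6,9,6,9,9]
a[mid]=6<8: swap a[3],a[3]; lo=4,mid=4 → [6,7,6,6,8,6,6,9,6,9,9]
a[mid]=8=8: mid=5
a[mid]=6<8: swap a[4],a[5]; lo=5,mid=6 → [6,7,6,6,6,8,6,9,6,9,9]
a[mid]=6<8: swap a[5],a[6]; lo=6,mid=7 → [6,7,6,6,6,6,8,9,6,9,9]
a[mid]=9>8: swap a[7],a[8]; hi=7 → [6,7,6,6,6,6,8,6,9,9,9]
a[mid]=6<8: swap a[6],a[7]; lo=7,mid=8 → [6,7,6,6,6,6,6,8,9,9,9]
end: lo=7, hi=7; a = [6,7,6,6,6,6,6,8,9,9,9]

(7, 7)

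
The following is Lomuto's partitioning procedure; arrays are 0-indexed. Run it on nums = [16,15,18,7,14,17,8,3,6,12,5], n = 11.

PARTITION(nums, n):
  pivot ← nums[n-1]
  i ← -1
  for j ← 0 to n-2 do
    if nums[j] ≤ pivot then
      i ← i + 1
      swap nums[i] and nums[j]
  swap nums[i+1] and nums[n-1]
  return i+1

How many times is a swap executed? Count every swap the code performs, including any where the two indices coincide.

pivot = nums[10] = 5; i = -1
j=0: nums[0]=16 > 5 → no swap
j=1: nums[1]=15 > 5 → no swap
j=2: nums[2]=18 > 5 → no swap
j=3: nums[3]=7 > 5 → no swap
j=4: nums[4]=14 > 5 → no swap
j=5: nums[5]=17 > 5 → no swap
j=6: nums[6]=8 > 5 → no swap
j=7: nums[7]=3 ≤ 5 → i=0, swap nums[0],nums[7] → [3,15,18,7,14,17,8,16,6,12,5]
j=8: nums[8]=6 > 5 → no swap
j=9: nums[9]=12 > 5 → no swap
final swap nums[1],nums[10] → [3,5,18,7,14,17,8,16,6,12,15]; return 1

2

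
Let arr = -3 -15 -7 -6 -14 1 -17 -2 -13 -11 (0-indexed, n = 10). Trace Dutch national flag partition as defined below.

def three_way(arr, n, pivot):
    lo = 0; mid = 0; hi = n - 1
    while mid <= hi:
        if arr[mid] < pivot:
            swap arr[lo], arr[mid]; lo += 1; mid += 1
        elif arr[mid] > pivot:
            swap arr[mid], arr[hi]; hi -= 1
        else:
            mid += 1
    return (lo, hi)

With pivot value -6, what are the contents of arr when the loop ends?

-11 -15 -7 -14 -13 -17 -6 -2 1 -3

pivot = -6; lo=0, mid=0, hi=9
arr[mid]=-3>-6: swap arr[0],arr[9]; hi=8 → -11 -15 -7 -6 -14 1 -17 -2 -13 -3
arr[mid]=-11<-6: swap arr[0],arr[0]; lo=1,mid=1 → -11 -15 -7 -6 -14 1 -17 -2 -13 -3
arr[mid]=-15<-6: swap arr[1],arr[1]; lo=2,mid=2 → -11 -15 -7 -6 -14 1 -17 -2 -13 -3
arr[mid]=-7<-6: swap arr[2],arr[2]; lo=3,mid=3 → -11 -15 -7 -6 -14 1 -17 -2 -13 -3
arr[mid]=-6=-6: mid=4
arr[mid]=-14<-6: swap arr[3],arr[4]; lo=4,mid=5 → -11 -15 -7 -14 -6 1 -17 -2 -13 -3
arr[mid]=1>-6: swap arr[5],arr[8]; hi=7 → -11 -15 -7 -14 -6 -13 -17 -2 1 -3
arr[mid]=-13<-6: swap arr[4],arr[5]; lo=5,mid=6 → -11 -15 -7 -14 -13 -6 -17 -2 1 -3
arr[mid]=-17<-6: swap arr[5],arr[6]; lo=6,mid=7 → -11 -15 -7 -14 -13 -17 -6 -2 1 -3
arr[mid]=-2>-6: swap arr[7],arr[7]; hi=6 → -11 -15 -7 -14 -13 -17 -6 -2 1 -3
end: lo=6, hi=6; arr = -11 -15 -7 -14 -13 -17 -6 -2 1 -3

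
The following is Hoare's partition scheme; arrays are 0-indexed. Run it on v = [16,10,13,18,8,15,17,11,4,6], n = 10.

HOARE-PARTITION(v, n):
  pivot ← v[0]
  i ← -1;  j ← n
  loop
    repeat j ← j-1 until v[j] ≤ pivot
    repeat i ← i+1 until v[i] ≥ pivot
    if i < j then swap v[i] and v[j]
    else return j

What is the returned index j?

6

pivot=16
j stops at 9 (6), i stops at 0 (16); swap ⇒ [6,10,13,18,8,15,17,11,4,16]
j stops at 8 (4), i stops at 3 (18); swap ⇒ [6,10,13,4,8,15,17,11,18,16]
j stops at 7 (11), i stops at 6 (17); swap ⇒ [6,10,13,4,8,15,11,17,18,16]
j stops at 6, i stops at 7; i≥j ⇒ return 6. v=[6,10,13,4,8,15,11,17,18,16]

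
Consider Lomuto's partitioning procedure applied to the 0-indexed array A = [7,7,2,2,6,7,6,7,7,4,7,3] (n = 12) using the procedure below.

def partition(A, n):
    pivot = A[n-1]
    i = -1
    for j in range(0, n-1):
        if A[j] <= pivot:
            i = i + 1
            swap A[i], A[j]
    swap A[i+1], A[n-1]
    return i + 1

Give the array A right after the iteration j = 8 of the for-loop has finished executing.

[2,2,7,7,6,7,6,7,7,4,7,3]

pivot = A[11] = 3; i = -1
j=0: A[0]=7 > 3 → no swap
j=1: A[1]=7 > 3 → no swap
j=2: A[2]=2 ≤ 3 → i=0, swap A[0],A[2] → [2,7,7,2,6,7,6,7,7,4,7,3]
j=3: A[3]=2 ≤ 3 → i=1, swap A[1],A[3] → [2,2,7,7,6,7,6,7,7,4,7,3]
j=4: A[4]=6 > 3 → no swap
j=5: A[5]=7 > 3 → no swap
j=6: A[6]=6 > 3 → no swap
j=7: A[7]=7 > 3 → no swap
j=8: A[8]=7 > 3 → no swap
(after j=8) A = [2,2,7,7,6,7,6,7,7,4,7,3]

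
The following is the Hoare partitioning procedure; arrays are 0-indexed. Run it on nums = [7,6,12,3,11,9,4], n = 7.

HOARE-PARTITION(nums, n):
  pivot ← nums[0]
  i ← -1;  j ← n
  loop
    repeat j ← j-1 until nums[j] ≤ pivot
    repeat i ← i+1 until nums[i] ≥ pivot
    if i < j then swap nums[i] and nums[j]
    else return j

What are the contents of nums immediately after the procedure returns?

pivot=7
j stops at 6 (4), i stops at 0 (7); swap ⇒ [4,6,12,3,11,9,7]
j stops at 3 (3), i stops at 2 (12); swap ⇒ [4,6,3,12,11,9,7]
j stops at 2, i stops at 3; i≥j ⇒ return 2. nums=[4,6,3,12,11,9,7]

[4,6,3,12,11,9,7]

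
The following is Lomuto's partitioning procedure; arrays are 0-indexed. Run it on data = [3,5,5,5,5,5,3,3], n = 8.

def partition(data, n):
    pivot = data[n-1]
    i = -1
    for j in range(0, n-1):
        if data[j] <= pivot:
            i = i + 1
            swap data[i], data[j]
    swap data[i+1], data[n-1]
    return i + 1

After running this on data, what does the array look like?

pivot=3, i=-1
j=0: 3≤3, i=0, swap(0,0) ⇒ [3,5,5,5,5,5,3,3]
j=1: 5>3, skip
j=2: 5>3, skip
j=3: 5>3, skip
j=4: 5>3, skip
j=5: 5>3, skip
j=6: 3≤3, i=1, swap(1,6) ⇒ [3,3,5,5,5,5,5,3]
swap(2,7) ⇒ [3,3,3,5,5,5,5,5]; return 2

[3,3,3,5,5,5,5,5]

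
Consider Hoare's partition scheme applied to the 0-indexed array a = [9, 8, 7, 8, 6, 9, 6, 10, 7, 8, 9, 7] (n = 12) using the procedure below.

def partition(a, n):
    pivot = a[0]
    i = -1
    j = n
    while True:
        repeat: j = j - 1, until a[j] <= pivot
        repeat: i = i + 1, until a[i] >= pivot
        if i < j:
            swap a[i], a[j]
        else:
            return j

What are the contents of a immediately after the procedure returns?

pivot = a[0] = 9; i = -1, j = 12
j→11 (a[11]=7≤9), i→0 (a[0]=9≥9); i<j, swap → [7, 8, 7, 8, 6, 9, 6, 10, 7, 8, 9, 9]
j→10 (a[10]=9≤9), i→5 (a[5]=9≥9); i<j, swap → [7, 8, 7, 8, 6, 9, 6, 10, 7, 8, 9, 9]
j→9 (a[9]=8≤9), i→7 (a[7]=10≥9); i<j, swap → [7, 8, 7, 8, 6, 9, 6, 8, 7, 10, 9, 9]
j→8, i→9; i≥j, return j=8. a = [7, 8, 7, 8, 6, 9, 6, 8, 7, 10, 9, 9]

[7, 8, 7, 8, 6, 9, 6, 8, 7, 10, 9, 9]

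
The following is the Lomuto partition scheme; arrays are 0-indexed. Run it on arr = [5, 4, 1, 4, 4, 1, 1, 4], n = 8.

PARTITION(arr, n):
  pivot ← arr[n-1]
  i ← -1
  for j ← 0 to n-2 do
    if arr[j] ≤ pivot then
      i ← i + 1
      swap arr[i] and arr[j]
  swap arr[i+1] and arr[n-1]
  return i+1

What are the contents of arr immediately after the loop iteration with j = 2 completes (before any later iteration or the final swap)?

pivot = arr[7] = 4; i = -1
j=0: arr[0]=5 > 4 → no swap
j=1: arr[1]=4 ≤ 4 → i=0, swap arr[0],arr[1] → [4, 5, 1, 4, 4, 1, 1, 4]
j=2: arr[2]=1 ≤ 4 → i=1, swap arr[1],arr[2] → [4, 1, 5, 4, 4, 1, 1, 4]
(after j=2) arr = [4, 1, 5, 4, 4, 1, 1, 4]

[4, 1, 5, 4, 4, 1, 1, 4]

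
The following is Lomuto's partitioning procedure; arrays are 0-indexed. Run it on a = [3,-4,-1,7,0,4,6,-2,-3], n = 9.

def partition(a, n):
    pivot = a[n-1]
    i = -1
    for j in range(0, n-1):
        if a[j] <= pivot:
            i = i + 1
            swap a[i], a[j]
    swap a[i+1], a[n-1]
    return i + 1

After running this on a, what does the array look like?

[-4,-3,-1,7,0,4,6,-2,3]

pivot = a[8] = -3; i = -1
j=0: a[0]=3 > -3 → no swap
j=1: a[1]=-4 ≤ -3 → i=0, swap a[0],a[1] → [-4,3,-1,7,0,4,6,-2,-3]
j=2: a[2]=-1 > -3 → no swap
j=3: a[3]=7 > -3 → no swap
j=4: a[4]=0 > -3 → no swap
j=5: a[5]=4 > -3 → no swap
j=6: a[6]=6 > -3 → no swap
j=7: a[7]=-2 > -3 → no swap
final swap a[1],a[8] → [-4,-3,-1,7,0,4,6,-2,3]; return 1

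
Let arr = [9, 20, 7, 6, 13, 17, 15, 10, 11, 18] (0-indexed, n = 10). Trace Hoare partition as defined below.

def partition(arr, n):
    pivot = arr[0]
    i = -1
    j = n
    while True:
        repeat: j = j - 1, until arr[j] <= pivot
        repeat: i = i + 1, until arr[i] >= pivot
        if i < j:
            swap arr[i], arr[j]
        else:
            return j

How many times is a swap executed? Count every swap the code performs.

2

pivot = arr[0] = 9; i = -1, j = 10
j→3 (arr[3]=6≤9), i→0 (arr[0]=9≥9); i<j, swap → [6, 20, 7, 9, 13, 17, 15, 10, 11, 18]
j→2 (arr[2]=7≤9), i→1 (arr[1]=20≥9); i<j, swap → [6, 7, 20, 9, 13, 17, 15, 10, 11, 18]
j→1, i→2; i≥j, return j=1. arr = [6, 7, 20, 9, 13, 17, 15, 10, 11, 18]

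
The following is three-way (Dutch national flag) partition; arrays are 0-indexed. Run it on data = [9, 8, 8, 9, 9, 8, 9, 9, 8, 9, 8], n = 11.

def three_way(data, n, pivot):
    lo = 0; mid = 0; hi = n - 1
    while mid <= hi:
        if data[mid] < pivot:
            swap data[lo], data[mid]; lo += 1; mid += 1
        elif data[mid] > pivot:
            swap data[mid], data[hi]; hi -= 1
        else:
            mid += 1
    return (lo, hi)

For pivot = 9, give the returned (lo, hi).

(5, 10)

pivot = 9; lo=0, mid=0, hi=10
data[mid]=9=9: mid=1
data[mid]=8<9: swap data[0],data[1]; lo=1,mid=2 → [8, 9, 8, 9, 9, 8, 9, 9, 8, 9, 8]
data[mid]=8<9: swap data[1],data[2]; lo=2,mid=3 → [8, 8, 9, 9, 9, 8, 9, 9, 8, 9, 8]
data[mid]=9=9: mid=4
data[mid]=9=9: mid=5
data[mid]=8<9: swap data[2],data[5]; lo=3,mid=6 → [8, 8, 8, 9, 9, 9, 9, 9, 8, 9, 8]
data[mid]=9=9: mid=7
data[mid]=9=9: mid=8
data[mid]=8<9: swap data[3],data[8]; lo=4,mid=9 → [8, 8, 8, 8, 9, 9, 9, 9, 9, 9, 8]
data[mid]=9=9: mid=10
data[mid]=8<9: swap data[4],data[10]; lo=5,mid=11 → [8, 8, 8, 8, 8, 9, 9, 9, 9, 9, 9]
end: lo=5, hi=10; data = [8, 8, 8, 8, 8, 9, 9, 9, 9, 9, 9]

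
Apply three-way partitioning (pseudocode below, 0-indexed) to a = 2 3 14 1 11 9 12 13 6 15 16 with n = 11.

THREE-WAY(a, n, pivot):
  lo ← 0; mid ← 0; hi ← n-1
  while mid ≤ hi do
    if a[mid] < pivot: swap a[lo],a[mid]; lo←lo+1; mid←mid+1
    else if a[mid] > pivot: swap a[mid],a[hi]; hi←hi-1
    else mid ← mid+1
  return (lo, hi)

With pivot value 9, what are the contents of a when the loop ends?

pivot = 9; lo=0, mid=0, hi=10
a[mid]=2<9: swap a[0],a[0]; lo=1,mid=1 → 2 3 14 1 11 9 12 13 6 15 16
a[mid]=3<9: swap a[1],a[1]; lo=2,mid=2 → 2 3 14 1 11 9 12 13 6 15 16
a[mid]=14>9: swap a[2],a[10]; hi=9 → 2 3 16 1 11 9 12 13 6 15 14
a[mid]=16>9: swap a[2],a[9]; hi=8 → 2 3 15 1 11 9 12 13 6 16 14
a[mid]=15>9: swap a[2],a[8]; hi=7 → 2 3 6 1 11 9 12 13 15 16 14
a[mid]=6<9: swap a[2],a[2]; lo=3,mid=3 → 2 3 6 1 11 9 12 13 15 16 14
a[mid]=1<9: swap a[3],a[3]; lo=4,mid=4 → 2 3 6 1 11 9 12 13 15 16 14
a[mid]=11>9: swap a[4],a[7]; hi=6 → 2 3 6 1 13 9 12 11 15 16 14
a[mid]=13>9: swap a[4],a[6]; hi=5 → 2 3 6 1 12 9 13 11 15 16 14
a[mid]=12>9: swap a[4],a[5]; hi=4 → 2 3 6 1 9 12 13 11 15 16 14
a[mid]=9=9: mid=5
end: lo=4, hi=4; a = 2 3 6 1 9 12 13 11 15 16 14

2 3 6 1 9 12 13 11 15 16 14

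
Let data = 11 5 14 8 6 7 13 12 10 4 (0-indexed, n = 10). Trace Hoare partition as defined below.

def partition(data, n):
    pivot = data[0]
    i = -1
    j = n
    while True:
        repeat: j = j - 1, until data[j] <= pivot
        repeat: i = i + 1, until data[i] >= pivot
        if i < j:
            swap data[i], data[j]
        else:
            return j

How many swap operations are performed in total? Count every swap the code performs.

pivot=11
j stops at 9 (4), i stops at 0 (11); swap ⇒ 4 5 14 8 6 7 13 12 10 11
j stops at 8 (10), i stops at 2 (14); swap ⇒ 4 5 10 8 6 7 13 12 14 11
j stops at 5, i stops at 6; i≥j ⇒ return 5. data=4 5 10 8 6 7 13 12 14 11

2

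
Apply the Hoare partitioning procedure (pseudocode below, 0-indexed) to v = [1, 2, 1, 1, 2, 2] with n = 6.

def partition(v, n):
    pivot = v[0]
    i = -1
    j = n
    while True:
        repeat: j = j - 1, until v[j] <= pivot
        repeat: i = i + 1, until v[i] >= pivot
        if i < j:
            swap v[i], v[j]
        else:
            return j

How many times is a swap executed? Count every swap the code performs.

2

pivot=1
j stops at 3 (1), i stops at 0 (1); swap ⇒ [1, 2, 1, 1, 2, 2]
j stops at 2 (1), i stops at 1 (2); swap ⇒ [1, 1, 2, 1, 2, 2]
j stops at 1, i stops at 2; i≥j ⇒ return 1. v=[1, 1, 2, 1, 2, 2]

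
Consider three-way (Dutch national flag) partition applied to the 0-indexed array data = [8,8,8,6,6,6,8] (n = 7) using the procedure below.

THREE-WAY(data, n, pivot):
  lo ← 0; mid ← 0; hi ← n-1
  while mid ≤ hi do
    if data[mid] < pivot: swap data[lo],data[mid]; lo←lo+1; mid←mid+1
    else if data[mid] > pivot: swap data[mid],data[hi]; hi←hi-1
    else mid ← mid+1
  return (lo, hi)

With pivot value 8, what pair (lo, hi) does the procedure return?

pivot = 8; lo=0, mid=0, hi=6
data[mid]=8=8: mid=1
data[mid]=8=8: mid=2
data[mid]=8=8: mid=3
data[mid]=6<8: swap data[0],data[3]; lo=1,mid=4 → [6,8,8,8,6,6,8]
data[mid]=6<8: swap data[1],data[4]; lo=2,mid=5 → [6,6,8,8,8,6,8]
data[mid]=6<8: swap data[2],data[5]; lo=3,mid=6 → [6,6,6,8,8,8,8]
data[mid]=8=8: mid=7
end: lo=3, hi=6; data = [6,6,6,8,8,8,8]

(3, 6)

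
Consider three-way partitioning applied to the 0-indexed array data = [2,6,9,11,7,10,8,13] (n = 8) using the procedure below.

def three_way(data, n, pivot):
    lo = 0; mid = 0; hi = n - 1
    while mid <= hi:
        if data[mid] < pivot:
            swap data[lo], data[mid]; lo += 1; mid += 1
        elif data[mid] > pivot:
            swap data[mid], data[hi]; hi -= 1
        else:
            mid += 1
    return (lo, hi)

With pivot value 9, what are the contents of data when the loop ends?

[2,6,8,7,9,10,13,11]

lo=0 mid=0 hi=7
2<9: swap(0,0), lo=1 mid=1 ⇒ [2,6,9,11,7,10,8,13]
6<9: swap(1,1), lo=2 mid=2 ⇒ [2,6,9,11,7,10,8,13]
9=9: mid=3
11>9: swap(3,7), hi=6 ⇒ [2,6,9,13,7,10,8,11]
13>9: swap(3,6), hi=5 ⇒ [2,6,9,8,7,10,13,11]
8<9: swap(2,3), lo=3 mid=4 ⇒ [2,6,8,9,7,10,13,11]
7<9: swap(3,4), lo=4 mid=5 ⇒ [2,6,8,7,9,10,13,11]
10>9: swap(5,5), hi=4 ⇒ [2,6,8,7,9,10,13,11]
done. lo=4 hi=4; data=[2,6,8,7,9,10,13,11]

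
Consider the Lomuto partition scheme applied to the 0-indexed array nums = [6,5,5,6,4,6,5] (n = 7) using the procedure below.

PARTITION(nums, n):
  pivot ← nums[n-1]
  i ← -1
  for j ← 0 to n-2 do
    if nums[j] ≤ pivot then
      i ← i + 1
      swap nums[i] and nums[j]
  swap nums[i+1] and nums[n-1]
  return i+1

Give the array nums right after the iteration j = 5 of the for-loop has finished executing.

pivot = nums[6] = 5; i = -1
j=0: nums[0]=6 > 5 → no swap
j=1: nums[1]=5 ≤ 5 → i=0, swap nums[0],nums[1] → [5,6,5,6,4,6,5]
j=2: nums[2]=5 ≤ 5 → i=1, swap nums[1],nums[2] → [5,5,6,6,4,6,5]
j=3: nums[3]=6 > 5 → no swap
j=4: nums[4]=4 ≤ 5 → i=2, swap nums[2],nums[4] → [5,5,4,6,6,6,5]
j=5: nums[5]=6 > 5 → no swap
(after j=5) nums = [5,5,4,6,6,6,5]

[5,5,4,6,6,6,5]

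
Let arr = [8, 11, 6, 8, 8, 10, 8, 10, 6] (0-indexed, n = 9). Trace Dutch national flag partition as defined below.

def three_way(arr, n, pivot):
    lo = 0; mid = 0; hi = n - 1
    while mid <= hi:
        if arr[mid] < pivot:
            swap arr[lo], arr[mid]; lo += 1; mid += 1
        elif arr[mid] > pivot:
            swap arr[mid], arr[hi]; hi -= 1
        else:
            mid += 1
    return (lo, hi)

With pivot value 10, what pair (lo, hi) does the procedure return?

(6, 7)

lo=0 mid=0 hi=8
8<10: swap(0,0), lo=1 mid=1 ⇒ [8, 11, 6, 8, 8, 10, 8, 10, 6]
11>10: swap(1,8), hi=7 ⇒ [8, 6, 6, 8, 8, 10, 8, 10, 11]
6<10: swap(1,1), lo=2 mid=2 ⇒ [8, 6, 6, 8, 8, 10, 8, 10, 11]
6<10: swap(2,2), lo=3 mid=3 ⇒ [8, 6, 6, 8, 8, 10, 8, 10, 11]
8<10: swap(3,3), lo=4 mid=4 ⇒ [8, 6, 6, 8, 8, 10, 8, 10, 11]
8<10: swap(4,4), lo=5 mid=5 ⇒ [8, 6, 6, 8, 8, 10, 8, 10, 11]
10=10: mid=6
8<10: swap(5,6), lo=6 mid=7 ⇒ [8, 6, 6, 8, 8, 8, 10, 10, 11]
10=10: mid=8
done. lo=6 hi=7; arr=[8, 6, 6, 8, 8, 8, 10, 10, 11]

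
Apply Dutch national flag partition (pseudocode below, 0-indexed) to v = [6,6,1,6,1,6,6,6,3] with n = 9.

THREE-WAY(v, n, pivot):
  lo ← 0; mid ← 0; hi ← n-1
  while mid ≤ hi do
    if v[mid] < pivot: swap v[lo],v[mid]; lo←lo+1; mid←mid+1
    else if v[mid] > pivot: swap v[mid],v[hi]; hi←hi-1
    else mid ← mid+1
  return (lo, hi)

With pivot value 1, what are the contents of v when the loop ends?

lo=0 mid=0 hi=8
6>1: swap(0,8), hi=7 ⇒ [3,6,1,6,1,6,6,6,6]
3>1: swap(0,7), hi=6 ⇒ [6,6,1,6,1,6,6,3,6]
6>1: swap(0,6), hi=5 ⇒ [6,6,1,6,1,6,6,3,6]
6>1: swap(0,5), hi=4 ⇒ [6,6,1,6,1,6,6,3,6]
6>1: swap(0,4), hi=3 ⇒ [1,6,1,6,6,6,6,3,6]
1=1: mid=1
6>1: swap(1,3), hi=2 ⇒ [1,6,1,6,6,6,6,3,6]
6>1: swap(1,2), hi=1 ⇒ [1,1,6,6,6,6,6,3,6]
1=1: mid=2
done. lo=0 hi=1; v=[1,1,6,6,6,6,6,3,6]

[1,1,6,6,6,6,6,3,6]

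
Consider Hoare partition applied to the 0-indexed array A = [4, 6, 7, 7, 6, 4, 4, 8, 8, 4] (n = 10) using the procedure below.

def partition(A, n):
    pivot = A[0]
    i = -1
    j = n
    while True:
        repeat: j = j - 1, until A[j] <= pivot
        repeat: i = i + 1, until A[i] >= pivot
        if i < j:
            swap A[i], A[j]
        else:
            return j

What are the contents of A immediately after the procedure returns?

[4, 4, 4, 7, 6, 7, 6, 8, 8, 4]

pivot = A[0] = 4; i = -1, j = 10
j→9 (A[9]=4≤4), i→0 (A[0]=4≥4); i<j, swap → [4, 6, 7, 7, 6, 4, 4, 8, 8, 4]
j→6 (A[6]=4≤4), i→1 (A[1]=6≥4); i<j, swap → [4, 4, 7, 7, 6, 4, 6, 8, 8, 4]
j→5 (A[5]=4≤4), i→2 (A[2]=7≥4); i<j, swap → [4, 4, 4, 7, 6, 7, 6, 8, 8, 4]
j→2, i→3; i≥j, return j=2. A = [4, 4, 4, 7, 6, 7, 6, 8, 8, 4]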